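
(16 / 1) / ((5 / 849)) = 13584 / 5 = 2716.80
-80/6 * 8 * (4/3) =-1280/9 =-142.22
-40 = -40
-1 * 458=-458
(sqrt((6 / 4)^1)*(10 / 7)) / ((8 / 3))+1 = 15*sqrt(6) / 56+1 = 1.66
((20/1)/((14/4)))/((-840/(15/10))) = -1/98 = -0.01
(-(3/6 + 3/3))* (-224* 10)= 3360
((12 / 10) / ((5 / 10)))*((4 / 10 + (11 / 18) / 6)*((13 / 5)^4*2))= 15480062 / 140625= 110.08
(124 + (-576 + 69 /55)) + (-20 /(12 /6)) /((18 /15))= -75748 /165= -459.08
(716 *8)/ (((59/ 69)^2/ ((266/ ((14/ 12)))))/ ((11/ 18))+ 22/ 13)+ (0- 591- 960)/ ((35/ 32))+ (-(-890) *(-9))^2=6575015371717116/ 102475135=64162056.21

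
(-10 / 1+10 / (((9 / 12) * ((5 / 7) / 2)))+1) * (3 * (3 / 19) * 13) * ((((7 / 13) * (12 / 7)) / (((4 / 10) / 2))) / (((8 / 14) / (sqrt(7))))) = 26775 * sqrt(7) / 19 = 3728.42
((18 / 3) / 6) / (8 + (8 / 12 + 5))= 0.07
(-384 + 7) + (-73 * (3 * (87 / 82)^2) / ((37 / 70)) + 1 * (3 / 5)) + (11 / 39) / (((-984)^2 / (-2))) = -2943859089763 / 3492983520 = -842.79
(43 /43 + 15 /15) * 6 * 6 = 72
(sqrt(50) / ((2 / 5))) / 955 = 5 * sqrt(2) / 382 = 0.02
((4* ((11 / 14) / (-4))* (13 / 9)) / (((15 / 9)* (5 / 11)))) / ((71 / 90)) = -4719 / 2485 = -1.90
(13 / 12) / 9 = 13 / 108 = 0.12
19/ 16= 1.19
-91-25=-116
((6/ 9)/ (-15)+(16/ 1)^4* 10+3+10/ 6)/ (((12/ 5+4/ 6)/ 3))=14745704/ 23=641117.57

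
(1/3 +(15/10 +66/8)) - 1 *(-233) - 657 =-4967/12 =-413.92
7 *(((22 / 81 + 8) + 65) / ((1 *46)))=41545 / 3726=11.15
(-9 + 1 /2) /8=-1.06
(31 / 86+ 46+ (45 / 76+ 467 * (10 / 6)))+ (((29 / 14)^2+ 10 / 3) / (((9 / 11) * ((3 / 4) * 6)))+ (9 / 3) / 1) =32310901477 / 38912076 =830.36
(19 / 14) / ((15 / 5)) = 19 / 42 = 0.45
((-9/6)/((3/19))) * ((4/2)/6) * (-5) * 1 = 95/6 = 15.83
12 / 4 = 3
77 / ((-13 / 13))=-77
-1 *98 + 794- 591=105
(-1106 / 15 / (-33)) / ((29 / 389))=430234 / 14355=29.97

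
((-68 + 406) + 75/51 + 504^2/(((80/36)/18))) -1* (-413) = 174953976/85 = 2058282.07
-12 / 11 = -1.09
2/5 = 0.40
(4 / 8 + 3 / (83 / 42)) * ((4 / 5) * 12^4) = 2778624 / 83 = 33477.40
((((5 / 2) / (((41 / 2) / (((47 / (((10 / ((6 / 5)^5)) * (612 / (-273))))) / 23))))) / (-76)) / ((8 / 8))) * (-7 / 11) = -2425059 / 10470246875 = -0.00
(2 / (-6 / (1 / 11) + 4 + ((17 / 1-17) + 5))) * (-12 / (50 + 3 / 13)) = 104 / 12407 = 0.01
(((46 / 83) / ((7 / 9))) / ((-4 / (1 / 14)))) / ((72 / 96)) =-69 / 4067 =-0.02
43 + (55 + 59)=157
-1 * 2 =-2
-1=-1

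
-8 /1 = -8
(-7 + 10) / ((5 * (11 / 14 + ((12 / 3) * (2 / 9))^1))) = 378 / 1055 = 0.36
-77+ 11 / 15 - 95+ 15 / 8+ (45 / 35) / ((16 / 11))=-283093 / 1680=-168.51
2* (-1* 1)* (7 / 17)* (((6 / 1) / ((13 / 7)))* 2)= -1176 / 221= -5.32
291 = 291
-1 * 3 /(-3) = 1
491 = 491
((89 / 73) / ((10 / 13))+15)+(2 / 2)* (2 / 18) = 109693 / 6570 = 16.70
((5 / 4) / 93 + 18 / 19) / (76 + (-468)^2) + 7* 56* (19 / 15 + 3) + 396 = 1067776081517 / 516199600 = 2068.53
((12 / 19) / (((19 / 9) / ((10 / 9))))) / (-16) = -15 / 722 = -0.02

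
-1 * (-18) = 18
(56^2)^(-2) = 1/9834496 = 0.00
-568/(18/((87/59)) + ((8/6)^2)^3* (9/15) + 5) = -20013480/725069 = -27.60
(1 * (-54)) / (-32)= 27 / 16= 1.69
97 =97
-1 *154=-154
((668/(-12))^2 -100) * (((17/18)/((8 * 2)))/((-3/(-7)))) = 3211691/7776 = 413.03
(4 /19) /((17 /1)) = 4 /323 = 0.01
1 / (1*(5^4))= 1 / 625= 0.00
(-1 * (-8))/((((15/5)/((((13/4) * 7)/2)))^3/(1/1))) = 753571/1728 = 436.09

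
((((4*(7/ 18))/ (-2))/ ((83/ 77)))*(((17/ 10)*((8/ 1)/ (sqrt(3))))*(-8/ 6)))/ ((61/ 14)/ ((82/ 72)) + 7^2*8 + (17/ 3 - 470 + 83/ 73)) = -1535792104*sqrt(3)/ 23723461305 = -0.11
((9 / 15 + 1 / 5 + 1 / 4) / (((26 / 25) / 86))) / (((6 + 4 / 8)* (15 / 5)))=4.45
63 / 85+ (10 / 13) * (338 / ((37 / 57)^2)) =71889147 / 116365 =617.79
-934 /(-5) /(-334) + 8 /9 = 2477 /7515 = 0.33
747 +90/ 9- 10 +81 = 828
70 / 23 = 3.04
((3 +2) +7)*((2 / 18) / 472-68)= -288863 / 354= -816.00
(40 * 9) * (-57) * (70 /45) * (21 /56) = -11970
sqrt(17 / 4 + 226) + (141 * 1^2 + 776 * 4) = 3260.17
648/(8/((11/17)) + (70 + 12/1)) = 1188/173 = 6.87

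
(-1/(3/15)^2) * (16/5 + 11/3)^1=-515/3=-171.67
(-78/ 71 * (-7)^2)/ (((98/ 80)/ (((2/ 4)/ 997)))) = -0.02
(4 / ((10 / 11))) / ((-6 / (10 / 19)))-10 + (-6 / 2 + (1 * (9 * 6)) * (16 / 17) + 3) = 40.44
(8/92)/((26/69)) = 3/13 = 0.23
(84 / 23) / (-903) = -4 / 989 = -0.00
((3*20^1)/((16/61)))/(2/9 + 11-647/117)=11895/296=40.19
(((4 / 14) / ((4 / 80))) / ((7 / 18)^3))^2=54419558400 / 5764801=9439.97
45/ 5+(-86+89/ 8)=-527/ 8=-65.88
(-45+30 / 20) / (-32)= 87 / 64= 1.36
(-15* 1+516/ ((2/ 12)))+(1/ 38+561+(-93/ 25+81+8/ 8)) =3534291/ 950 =3720.31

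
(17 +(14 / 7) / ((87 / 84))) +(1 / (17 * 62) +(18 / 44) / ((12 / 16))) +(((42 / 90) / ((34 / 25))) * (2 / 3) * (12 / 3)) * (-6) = 829919 / 59334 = 13.99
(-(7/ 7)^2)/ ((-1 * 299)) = 1/ 299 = 0.00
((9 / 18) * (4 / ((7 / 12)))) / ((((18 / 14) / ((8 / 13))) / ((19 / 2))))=15.59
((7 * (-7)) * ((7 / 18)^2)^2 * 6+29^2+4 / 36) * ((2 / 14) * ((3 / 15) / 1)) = 14598431 / 612360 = 23.84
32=32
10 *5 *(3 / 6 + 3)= 175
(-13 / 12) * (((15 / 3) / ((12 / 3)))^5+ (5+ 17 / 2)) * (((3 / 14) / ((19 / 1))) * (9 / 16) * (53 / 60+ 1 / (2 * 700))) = -0.10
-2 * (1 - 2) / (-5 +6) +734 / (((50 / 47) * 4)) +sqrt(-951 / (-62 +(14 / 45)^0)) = sqrt(58011) / 61 +17449 / 100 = 178.44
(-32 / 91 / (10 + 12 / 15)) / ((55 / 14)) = -32 / 3861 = -0.01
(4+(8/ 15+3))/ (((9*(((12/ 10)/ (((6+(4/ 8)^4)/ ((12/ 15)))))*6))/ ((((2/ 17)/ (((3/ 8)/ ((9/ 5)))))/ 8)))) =10961/ 176256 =0.06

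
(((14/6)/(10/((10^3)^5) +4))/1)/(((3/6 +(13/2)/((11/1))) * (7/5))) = 1375000000000000/3600000000000009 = 0.38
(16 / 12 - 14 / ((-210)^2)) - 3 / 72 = 16271 / 12600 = 1.29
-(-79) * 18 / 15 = 474 / 5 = 94.80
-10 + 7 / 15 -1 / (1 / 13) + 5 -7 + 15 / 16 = -5663 / 240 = -23.60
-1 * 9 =-9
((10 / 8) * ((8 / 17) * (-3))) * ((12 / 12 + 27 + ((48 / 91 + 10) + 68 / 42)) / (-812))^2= -75076000 / 17403838179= -0.00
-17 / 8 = -2.12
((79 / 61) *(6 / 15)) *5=158 / 61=2.59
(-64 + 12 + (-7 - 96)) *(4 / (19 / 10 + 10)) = -6200 / 119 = -52.10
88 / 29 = 3.03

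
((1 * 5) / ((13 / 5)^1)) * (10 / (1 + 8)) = 2.14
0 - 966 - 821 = -1787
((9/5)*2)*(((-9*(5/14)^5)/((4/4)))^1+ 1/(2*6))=150243/1344560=0.11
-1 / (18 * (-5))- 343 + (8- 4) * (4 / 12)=-30749 / 90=-341.66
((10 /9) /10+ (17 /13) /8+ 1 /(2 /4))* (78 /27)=2129 /324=6.57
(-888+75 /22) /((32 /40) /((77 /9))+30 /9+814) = -2043405 /1888256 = -1.08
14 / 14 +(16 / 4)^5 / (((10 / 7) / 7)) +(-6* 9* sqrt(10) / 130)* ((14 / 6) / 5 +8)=25093 / 5 - 1143* sqrt(10) / 325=5007.48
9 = 9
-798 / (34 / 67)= -26733 / 17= -1572.53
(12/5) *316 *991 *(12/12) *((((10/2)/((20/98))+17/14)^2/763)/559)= 24351010560/20899333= 1165.16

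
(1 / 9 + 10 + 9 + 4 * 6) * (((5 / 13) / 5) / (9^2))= 388 / 9477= 0.04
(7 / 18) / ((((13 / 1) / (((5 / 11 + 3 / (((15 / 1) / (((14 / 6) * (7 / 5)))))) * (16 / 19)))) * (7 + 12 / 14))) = 358288 / 100868625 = 0.00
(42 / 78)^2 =0.29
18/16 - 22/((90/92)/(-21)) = 56807/120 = 473.39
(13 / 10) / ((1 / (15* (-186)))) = -3627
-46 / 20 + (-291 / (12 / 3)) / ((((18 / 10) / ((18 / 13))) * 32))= -16843 / 4160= -4.05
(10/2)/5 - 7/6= -1/6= -0.17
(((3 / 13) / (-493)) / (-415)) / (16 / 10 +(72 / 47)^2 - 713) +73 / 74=304113561611185 / 308279501308454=0.99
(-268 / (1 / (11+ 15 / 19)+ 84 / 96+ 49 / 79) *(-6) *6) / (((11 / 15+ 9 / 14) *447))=11951170560 / 1204028621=9.93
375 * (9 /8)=3375 /8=421.88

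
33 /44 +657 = 2631 /4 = 657.75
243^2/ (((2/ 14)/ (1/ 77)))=59049/ 11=5368.09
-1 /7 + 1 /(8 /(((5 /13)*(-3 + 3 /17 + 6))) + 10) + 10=155091 /15638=9.92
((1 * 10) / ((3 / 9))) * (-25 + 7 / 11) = -8040 / 11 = -730.91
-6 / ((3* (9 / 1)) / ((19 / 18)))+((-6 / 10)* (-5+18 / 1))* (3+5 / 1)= -25367 / 405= -62.63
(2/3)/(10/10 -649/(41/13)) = -41/12594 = -0.00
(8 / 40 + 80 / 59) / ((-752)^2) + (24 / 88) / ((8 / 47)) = 2940272409 / 1835060480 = 1.60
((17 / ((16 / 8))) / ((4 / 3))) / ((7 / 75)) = 3825 / 56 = 68.30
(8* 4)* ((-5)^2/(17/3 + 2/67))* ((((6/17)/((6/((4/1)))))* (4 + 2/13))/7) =6946560/354263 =19.61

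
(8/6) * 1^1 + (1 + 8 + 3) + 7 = 61/3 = 20.33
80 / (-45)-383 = -3463 / 9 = -384.78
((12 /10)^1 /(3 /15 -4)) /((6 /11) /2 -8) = 66 /1615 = 0.04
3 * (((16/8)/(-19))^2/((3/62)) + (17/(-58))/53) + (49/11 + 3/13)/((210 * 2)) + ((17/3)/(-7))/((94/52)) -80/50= -76426639853/55937908455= -1.37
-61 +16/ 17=-60.06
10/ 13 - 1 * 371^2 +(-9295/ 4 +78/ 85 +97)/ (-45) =-3040755969/ 22100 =-137590.77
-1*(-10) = 10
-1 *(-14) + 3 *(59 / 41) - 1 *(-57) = 3088 / 41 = 75.32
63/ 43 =1.47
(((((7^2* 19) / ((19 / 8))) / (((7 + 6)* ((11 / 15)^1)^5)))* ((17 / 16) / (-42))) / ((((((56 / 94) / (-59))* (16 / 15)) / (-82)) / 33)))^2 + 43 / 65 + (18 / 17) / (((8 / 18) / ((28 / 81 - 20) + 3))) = 41198303222291280151513704477 / 50450683094056960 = 816605458948.57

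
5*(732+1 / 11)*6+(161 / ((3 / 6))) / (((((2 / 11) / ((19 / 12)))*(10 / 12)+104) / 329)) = 56118199 / 2442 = 22980.43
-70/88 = -35/44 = -0.80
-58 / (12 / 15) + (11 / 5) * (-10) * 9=-541 / 2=-270.50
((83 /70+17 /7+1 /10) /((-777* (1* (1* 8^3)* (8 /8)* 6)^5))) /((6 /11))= -143 /4464228033528116281344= -0.00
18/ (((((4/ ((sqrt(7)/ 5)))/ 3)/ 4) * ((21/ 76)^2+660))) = 103968 * sqrt(7)/ 6354335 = 0.04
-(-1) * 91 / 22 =91 / 22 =4.14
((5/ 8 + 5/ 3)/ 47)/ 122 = 55/ 137616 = 0.00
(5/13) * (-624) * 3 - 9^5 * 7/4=-416223/4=-104055.75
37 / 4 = 9.25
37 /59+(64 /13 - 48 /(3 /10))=-118463 /767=-154.45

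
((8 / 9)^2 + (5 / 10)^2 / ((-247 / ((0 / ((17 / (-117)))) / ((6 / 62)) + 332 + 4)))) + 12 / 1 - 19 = -131045 / 20007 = -6.55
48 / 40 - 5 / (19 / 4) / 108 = 3053 / 2565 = 1.19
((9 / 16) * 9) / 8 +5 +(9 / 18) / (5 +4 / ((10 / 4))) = 24113 / 4224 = 5.71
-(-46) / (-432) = -23 / 216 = -0.11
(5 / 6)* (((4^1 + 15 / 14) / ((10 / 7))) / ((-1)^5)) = -71 / 24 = -2.96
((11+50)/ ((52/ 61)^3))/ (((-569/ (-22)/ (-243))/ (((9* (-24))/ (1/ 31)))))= 30977313915141/ 5000372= 6195001.87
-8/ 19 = -0.42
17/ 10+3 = 47/ 10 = 4.70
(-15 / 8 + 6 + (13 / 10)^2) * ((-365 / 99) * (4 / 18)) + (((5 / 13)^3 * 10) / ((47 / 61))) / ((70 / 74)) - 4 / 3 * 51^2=-44720981090767 / 12880527660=-3471.98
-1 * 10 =-10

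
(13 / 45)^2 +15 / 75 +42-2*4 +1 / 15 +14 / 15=71449 / 2025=35.28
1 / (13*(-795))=-1 / 10335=-0.00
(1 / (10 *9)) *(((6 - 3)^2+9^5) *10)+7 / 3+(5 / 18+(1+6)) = 118289 / 18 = 6571.61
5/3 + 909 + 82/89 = 243394/267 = 911.59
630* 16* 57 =574560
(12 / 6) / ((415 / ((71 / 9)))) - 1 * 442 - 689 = -4224143 / 3735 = -1130.96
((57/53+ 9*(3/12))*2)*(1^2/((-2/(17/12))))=-3995/848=-4.71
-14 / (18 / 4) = -28 / 9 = -3.11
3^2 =9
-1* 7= -7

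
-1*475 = -475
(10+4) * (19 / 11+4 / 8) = 343 / 11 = 31.18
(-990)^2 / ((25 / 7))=274428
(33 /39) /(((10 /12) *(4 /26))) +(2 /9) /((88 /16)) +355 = 179012 /495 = 361.64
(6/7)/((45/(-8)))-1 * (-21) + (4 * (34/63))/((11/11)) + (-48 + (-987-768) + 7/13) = -7286869/4095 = -1779.46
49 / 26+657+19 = 17625 / 26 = 677.88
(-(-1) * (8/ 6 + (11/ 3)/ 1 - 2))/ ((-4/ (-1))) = 3/ 4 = 0.75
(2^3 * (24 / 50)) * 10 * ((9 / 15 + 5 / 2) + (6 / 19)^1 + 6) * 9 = 1545696 / 475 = 3254.10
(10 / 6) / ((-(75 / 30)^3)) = -8 / 75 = -0.11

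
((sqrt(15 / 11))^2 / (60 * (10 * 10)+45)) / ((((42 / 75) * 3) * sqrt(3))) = 25 * sqrt(3) / 558558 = 0.00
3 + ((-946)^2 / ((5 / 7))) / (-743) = -6253267 / 3715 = -1683.25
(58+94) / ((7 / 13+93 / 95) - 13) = -187720 / 14181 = -13.24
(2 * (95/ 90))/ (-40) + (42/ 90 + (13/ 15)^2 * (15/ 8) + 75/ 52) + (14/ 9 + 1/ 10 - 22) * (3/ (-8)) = 20393/ 1872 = 10.89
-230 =-230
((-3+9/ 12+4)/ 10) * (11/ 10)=77/ 400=0.19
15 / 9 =5 / 3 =1.67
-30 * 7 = -210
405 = 405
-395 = -395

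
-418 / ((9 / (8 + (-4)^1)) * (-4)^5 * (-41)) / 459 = -209 / 21679488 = -0.00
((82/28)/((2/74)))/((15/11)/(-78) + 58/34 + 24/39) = 3687827/78407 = 47.03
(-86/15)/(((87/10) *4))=-43/261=-0.16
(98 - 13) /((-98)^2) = 85 /9604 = 0.01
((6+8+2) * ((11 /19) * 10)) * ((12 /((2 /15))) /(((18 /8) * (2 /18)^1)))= 633600 /19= 33347.37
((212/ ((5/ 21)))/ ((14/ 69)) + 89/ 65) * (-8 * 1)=-456536/ 13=-35118.15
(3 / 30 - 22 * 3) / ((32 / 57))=-37563 / 320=-117.38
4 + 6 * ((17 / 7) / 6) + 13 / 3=226 / 21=10.76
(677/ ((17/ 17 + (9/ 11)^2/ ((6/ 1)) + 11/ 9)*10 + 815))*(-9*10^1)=-6635277/ 91295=-72.68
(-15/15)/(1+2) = -0.33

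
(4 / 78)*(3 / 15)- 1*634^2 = -78381418 / 195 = -401955.99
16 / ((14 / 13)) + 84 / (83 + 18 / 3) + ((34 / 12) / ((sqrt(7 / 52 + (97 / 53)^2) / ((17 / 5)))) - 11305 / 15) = -1379071 / 1869 + 15317 *sqrt(6616103) / 7633965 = -732.70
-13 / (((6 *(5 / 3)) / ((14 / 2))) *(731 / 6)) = -273 / 3655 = -0.07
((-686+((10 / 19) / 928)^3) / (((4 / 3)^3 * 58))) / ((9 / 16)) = -1410133126176393 / 158965444739072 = -8.87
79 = 79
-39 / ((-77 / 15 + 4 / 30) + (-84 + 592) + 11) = -39 / 514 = -0.08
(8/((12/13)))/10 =13/15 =0.87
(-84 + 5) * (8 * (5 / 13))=-3160 / 13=-243.08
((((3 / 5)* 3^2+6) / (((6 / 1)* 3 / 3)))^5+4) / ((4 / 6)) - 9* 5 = -371703 / 200000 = -1.86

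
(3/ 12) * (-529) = -132.25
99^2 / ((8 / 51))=499851 / 8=62481.38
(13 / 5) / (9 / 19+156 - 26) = 247 / 12395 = 0.02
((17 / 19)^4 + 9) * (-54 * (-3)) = 203538420 / 130321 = 1561.82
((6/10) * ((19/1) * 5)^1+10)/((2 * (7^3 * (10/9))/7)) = 603/980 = 0.62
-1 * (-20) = 20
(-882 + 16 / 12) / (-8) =1321 / 12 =110.08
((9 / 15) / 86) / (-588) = -1 / 84280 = -0.00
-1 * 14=-14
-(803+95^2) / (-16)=2457 / 4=614.25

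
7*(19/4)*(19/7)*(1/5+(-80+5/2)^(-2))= 1736049/96100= 18.07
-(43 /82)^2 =-1849 /6724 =-0.27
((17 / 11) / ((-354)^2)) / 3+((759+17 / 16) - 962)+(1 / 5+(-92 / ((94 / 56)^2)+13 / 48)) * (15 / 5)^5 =-732816315215203 / 91351604520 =-8021.93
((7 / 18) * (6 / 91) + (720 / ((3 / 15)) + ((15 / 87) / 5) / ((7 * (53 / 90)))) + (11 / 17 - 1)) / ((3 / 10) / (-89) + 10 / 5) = 22852802488630 / 12675726609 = 1802.88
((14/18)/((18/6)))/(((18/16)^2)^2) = 28672/177147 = 0.16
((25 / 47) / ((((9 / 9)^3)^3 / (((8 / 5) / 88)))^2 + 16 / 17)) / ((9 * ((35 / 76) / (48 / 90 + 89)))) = 1735156 / 456950403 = 0.00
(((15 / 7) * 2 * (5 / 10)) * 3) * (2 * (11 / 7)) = 990 / 49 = 20.20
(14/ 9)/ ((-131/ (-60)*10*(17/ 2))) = 56/ 6681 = 0.01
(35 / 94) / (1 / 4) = 70 / 47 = 1.49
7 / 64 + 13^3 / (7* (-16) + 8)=-1345 / 64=-21.02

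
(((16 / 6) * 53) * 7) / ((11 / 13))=38584 / 33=1169.21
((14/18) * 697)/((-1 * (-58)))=4879/522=9.35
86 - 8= 78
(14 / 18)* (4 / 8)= 7 / 18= 0.39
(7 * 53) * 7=2597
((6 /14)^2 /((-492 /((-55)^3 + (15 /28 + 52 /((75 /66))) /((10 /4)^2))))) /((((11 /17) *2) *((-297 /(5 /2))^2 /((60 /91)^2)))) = 2062264951 /1395022866237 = 0.00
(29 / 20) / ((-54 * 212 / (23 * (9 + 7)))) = -667 / 14310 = -0.05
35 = 35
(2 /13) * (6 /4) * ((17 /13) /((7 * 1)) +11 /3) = 0.89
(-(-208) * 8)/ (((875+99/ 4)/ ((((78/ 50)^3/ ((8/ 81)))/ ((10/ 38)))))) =75954894912/ 281171875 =270.14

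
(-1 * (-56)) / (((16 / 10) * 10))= 7 / 2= 3.50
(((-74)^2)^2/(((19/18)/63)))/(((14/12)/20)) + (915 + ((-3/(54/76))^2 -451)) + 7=47218062784945/1539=30681002459.35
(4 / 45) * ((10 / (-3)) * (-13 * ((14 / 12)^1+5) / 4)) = 481 / 81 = 5.94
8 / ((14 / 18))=72 / 7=10.29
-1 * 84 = -84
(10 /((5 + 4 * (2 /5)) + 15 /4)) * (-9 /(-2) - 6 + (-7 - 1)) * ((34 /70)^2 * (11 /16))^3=-610414982441 /15586139520000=-0.04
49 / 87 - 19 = -1604 / 87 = -18.44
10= 10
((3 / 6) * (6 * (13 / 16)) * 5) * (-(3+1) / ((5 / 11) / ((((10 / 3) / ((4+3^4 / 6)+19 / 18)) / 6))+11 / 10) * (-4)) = 7150 / 597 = 11.98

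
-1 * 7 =-7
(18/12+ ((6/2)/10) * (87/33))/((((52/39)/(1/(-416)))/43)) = -8127/45760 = -0.18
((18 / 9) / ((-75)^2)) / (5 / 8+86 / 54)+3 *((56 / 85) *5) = 50295816 / 5089375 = 9.88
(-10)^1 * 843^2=-7106490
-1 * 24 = -24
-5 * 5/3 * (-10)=83.33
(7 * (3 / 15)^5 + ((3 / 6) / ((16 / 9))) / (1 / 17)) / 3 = 478349 / 300000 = 1.59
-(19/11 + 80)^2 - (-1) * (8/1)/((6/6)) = -807233/121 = -6671.35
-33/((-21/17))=187/7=26.71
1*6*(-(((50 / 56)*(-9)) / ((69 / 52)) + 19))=-12504 / 161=-77.66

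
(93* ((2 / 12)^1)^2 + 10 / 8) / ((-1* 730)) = -23 / 4380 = -0.01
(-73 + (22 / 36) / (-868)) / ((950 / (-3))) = 1140563 / 4947600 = 0.23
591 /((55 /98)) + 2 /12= 1053.22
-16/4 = -4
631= 631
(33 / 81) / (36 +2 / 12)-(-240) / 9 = 52102 / 1953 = 26.68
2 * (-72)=-144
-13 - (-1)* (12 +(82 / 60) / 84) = -2479 / 2520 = -0.98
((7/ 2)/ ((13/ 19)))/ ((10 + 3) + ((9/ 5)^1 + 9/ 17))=11305/ 33878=0.33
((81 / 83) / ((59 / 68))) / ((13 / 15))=82620 / 63661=1.30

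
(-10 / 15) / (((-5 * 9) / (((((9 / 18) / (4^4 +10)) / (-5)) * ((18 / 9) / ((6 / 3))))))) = -0.00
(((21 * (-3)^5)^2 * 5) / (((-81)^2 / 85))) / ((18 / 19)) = 3561075 / 2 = 1780537.50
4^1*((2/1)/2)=4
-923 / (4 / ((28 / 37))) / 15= -6461 / 555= -11.64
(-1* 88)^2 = 7744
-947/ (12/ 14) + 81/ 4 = -13015/ 12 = -1084.58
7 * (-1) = -7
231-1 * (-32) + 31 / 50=13181 / 50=263.62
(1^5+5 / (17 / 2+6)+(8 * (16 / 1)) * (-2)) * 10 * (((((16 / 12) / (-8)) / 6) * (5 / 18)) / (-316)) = -184625 / 2969136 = -0.06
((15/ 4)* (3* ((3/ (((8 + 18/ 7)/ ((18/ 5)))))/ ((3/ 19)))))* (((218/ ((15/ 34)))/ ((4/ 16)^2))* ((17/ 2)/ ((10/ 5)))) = 452480364/ 185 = 2445839.81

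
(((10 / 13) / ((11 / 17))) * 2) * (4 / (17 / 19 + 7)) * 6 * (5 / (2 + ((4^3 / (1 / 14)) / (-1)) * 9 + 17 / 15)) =-77520 / 17290559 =-0.00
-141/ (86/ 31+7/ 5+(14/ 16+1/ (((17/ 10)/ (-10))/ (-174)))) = -990760/ 7227479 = -0.14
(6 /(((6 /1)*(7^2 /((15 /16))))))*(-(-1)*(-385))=-825 /112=-7.37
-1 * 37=-37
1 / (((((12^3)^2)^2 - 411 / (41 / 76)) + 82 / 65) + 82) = 2665 / 23761407692793792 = 0.00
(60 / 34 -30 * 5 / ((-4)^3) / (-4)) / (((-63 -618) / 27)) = -23085 / 493952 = -0.05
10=10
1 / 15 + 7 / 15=8 / 15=0.53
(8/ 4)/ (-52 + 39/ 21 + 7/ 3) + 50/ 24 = 6149/ 3012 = 2.04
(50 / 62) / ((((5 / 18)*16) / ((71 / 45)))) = 71 / 248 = 0.29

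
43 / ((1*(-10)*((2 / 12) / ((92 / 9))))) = -263.73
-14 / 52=-7 / 26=-0.27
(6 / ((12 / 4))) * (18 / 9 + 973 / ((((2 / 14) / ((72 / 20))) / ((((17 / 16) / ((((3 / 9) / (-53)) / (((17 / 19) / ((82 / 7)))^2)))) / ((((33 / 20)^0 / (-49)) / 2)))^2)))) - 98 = 215638050809274842076691 / 471367679079680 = 457473136.96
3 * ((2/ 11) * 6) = 36/ 11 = 3.27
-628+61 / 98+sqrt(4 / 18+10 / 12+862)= -61483 / 98+sqrt(31070) / 6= -598.00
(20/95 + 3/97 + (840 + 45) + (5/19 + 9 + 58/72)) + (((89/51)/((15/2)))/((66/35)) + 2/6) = 33341543711/37221228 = 895.77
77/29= 2.66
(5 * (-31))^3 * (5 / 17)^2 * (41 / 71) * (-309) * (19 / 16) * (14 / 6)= 52288697715625 / 328304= 159269146.02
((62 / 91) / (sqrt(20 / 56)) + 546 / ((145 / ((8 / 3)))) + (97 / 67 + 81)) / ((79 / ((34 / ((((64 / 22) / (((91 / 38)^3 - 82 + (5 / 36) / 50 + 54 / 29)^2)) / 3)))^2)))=34633165654649922642623037084341647117943959 * sqrt(70) / 840100361521221280735486589030400000 + 250959738725837937838075506108610232807906623937 / 8968763749646884332247529903769600000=28326444135.72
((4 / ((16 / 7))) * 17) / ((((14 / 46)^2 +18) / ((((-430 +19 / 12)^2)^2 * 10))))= 12933442358117090915 / 23348736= 553924733146.89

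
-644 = -644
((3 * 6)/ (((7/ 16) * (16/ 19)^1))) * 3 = 1026/ 7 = 146.57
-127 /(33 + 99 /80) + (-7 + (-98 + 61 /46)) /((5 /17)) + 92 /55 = -223341979 /629970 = -354.53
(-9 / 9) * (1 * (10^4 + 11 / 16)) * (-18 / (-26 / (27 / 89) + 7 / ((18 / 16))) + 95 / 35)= -441790371 / 15022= -29409.56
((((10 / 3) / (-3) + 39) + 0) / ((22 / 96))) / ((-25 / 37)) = -18352 / 75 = -244.69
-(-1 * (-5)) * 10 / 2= -25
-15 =-15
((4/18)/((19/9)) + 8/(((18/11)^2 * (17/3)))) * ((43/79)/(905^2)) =0.00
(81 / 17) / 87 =27 / 493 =0.05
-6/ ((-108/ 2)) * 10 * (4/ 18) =20/ 81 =0.25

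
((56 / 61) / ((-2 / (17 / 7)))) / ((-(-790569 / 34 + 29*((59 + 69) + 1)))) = -2312 / 40465875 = -0.00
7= 7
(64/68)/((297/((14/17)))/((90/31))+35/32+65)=17920/3623601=0.00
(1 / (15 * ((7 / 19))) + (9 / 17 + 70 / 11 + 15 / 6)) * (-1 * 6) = -375971 / 6545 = -57.44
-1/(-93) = 1/93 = 0.01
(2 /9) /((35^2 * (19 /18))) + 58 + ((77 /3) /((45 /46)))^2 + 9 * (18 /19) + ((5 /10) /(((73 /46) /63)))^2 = 4155340688347 /3616786971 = 1148.90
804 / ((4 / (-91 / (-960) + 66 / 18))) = 241937 / 320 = 756.05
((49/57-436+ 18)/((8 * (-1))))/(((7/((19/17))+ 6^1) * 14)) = 23777/78288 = 0.30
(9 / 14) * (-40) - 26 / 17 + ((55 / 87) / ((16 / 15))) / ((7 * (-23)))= -34603299 / 1269968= -27.25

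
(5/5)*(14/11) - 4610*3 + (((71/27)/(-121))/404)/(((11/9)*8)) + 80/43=-7672959350381/554931168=-13826.87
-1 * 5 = -5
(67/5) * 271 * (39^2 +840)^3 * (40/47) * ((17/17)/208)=238963766443317/1222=195551363701.57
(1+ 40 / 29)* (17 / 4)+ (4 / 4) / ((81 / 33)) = 32947 / 3132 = 10.52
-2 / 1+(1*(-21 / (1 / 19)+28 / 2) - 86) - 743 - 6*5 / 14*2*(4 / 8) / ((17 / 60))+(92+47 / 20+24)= -2630407 / 2380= -1105.21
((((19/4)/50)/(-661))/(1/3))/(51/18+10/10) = -171/1520300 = -0.00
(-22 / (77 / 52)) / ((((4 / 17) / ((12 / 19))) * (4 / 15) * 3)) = -6630 / 133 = -49.85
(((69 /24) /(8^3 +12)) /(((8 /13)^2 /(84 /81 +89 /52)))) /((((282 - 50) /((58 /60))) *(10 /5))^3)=1153841 /3204414701568000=0.00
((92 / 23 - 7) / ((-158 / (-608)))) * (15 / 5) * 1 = -2736 / 79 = -34.63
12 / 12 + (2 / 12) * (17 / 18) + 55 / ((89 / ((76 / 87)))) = 473105 / 278748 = 1.70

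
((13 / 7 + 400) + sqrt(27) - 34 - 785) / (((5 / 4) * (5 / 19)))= -1252.32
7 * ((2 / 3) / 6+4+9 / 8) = 2639 / 72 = 36.65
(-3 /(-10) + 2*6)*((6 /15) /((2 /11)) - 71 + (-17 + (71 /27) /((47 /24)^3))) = -5456071761 /5191150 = -1051.03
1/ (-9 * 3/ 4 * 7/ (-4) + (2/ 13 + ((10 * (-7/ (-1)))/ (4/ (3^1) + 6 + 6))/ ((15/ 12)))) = 0.06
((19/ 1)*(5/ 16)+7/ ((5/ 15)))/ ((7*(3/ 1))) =431/ 336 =1.28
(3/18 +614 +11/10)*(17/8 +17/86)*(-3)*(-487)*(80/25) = 7182247754/1075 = 6681160.70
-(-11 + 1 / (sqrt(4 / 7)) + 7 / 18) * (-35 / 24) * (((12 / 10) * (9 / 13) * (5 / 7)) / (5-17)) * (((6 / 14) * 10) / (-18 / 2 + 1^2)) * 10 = -23875 / 5824 + 1125 * sqrt(7) / 5824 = -3.59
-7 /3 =-2.33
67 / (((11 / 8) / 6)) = 3216 / 11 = 292.36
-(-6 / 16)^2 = -9 / 64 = -0.14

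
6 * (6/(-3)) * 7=-84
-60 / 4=-15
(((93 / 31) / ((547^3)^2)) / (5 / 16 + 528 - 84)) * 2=96 / 190428730521264812861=0.00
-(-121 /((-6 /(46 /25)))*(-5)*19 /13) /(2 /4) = 105754 /195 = 542.33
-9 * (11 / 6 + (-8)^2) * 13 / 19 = -15405 / 38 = -405.39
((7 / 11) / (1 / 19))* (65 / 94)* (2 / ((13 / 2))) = 1330 / 517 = 2.57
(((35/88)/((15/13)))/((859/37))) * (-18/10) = -10101/377960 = -0.03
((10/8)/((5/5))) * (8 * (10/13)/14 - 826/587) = -129215/106834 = -1.21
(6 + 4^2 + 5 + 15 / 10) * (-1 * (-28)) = 798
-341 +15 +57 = -269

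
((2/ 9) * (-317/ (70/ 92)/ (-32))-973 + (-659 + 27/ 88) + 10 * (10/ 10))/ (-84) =22436567/ 1164240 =19.27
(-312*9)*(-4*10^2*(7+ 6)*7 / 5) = 20442240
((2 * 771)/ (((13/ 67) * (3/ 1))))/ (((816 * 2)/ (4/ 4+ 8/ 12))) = 86095/ 31824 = 2.71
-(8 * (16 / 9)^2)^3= -8589934592 / 531441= -16163.48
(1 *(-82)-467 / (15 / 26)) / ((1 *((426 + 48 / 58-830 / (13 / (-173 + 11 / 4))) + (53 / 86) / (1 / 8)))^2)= -14056460315248 / 2013947177764401735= -0.00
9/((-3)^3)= -1/3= -0.33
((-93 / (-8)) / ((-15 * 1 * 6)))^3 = -29791 / 13824000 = -0.00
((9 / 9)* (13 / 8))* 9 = 117 / 8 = 14.62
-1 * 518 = -518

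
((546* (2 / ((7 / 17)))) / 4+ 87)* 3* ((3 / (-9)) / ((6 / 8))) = -1000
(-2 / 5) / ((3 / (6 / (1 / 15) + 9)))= -13.20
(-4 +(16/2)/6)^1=-8/3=-2.67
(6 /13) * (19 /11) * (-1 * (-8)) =912 /143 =6.38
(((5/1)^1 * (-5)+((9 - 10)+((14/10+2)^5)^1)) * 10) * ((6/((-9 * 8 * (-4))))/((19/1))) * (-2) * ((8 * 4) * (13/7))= -7327112/13125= -558.26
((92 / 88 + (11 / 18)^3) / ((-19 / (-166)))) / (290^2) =6781847 / 51254240400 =0.00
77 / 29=2.66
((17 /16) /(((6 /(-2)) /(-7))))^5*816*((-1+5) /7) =57954303169 /1327104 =43669.75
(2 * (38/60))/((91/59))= 1121/1365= 0.82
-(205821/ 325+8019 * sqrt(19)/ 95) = -1001.23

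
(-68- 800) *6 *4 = -20832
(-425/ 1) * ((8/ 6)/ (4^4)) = -425/ 192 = -2.21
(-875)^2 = 765625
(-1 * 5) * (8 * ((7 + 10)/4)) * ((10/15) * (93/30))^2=-32674/45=-726.09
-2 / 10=-1 / 5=-0.20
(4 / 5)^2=16 / 25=0.64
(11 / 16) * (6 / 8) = 33 / 64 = 0.52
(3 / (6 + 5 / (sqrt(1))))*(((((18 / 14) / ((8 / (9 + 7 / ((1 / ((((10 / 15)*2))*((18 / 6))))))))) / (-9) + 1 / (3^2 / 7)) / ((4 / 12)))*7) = 59 / 88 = 0.67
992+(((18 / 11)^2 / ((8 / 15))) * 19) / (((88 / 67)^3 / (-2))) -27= 72628964225 / 82458112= 880.80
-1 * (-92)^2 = -8464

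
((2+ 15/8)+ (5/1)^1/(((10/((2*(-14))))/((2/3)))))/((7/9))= -393/56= -7.02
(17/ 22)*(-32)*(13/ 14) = -1768/ 77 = -22.96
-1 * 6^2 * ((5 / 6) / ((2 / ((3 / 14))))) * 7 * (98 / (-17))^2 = -216090 / 289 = -747.72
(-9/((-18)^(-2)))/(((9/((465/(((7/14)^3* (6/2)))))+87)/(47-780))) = 883470240/35963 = 24566.09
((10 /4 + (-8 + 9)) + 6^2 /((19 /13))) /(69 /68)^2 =2471528 /90459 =27.32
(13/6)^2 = 169/36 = 4.69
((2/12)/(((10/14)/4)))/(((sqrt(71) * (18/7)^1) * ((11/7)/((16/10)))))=2744 * sqrt(71)/527175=0.04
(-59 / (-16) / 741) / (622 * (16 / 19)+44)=59 / 6731712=0.00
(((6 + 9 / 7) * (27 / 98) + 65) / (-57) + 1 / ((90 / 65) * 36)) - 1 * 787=-3328393307 / 4223016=-788.16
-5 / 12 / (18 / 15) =-25 / 72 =-0.35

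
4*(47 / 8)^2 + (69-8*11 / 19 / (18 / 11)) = 558779 / 2736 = 204.23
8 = 8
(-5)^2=25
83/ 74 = 1.12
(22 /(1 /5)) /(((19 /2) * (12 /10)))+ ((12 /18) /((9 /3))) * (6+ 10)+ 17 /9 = 15.09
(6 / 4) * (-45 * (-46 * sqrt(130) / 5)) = 621 * sqrt(130) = 7080.49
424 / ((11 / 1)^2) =424 / 121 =3.50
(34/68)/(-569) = -1/1138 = -0.00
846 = 846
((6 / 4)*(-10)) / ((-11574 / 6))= 5 / 643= 0.01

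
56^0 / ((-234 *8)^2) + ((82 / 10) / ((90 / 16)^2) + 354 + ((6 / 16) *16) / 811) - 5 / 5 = 353.27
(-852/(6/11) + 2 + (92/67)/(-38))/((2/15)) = -14894445/1273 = -11700.27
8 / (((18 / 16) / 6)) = 128 / 3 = 42.67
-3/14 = -0.21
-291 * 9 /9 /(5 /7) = -2037 /5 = -407.40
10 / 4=5 / 2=2.50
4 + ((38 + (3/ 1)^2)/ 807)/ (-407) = 1313749/ 328449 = 4.00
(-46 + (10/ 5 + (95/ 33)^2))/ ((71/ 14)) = -544474/ 77319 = -7.04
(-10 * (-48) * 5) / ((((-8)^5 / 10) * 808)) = -375 / 413696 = -0.00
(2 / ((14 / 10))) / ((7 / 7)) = 10 / 7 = 1.43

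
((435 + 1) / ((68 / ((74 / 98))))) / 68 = 4033 / 56644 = 0.07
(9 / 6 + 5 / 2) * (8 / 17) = 32 / 17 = 1.88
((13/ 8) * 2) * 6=39/ 2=19.50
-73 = -73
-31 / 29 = -1.07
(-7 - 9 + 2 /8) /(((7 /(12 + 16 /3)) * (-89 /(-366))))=-14274 /89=-160.38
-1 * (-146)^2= -21316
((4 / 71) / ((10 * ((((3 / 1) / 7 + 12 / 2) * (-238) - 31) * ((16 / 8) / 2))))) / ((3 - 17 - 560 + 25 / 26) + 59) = 0.00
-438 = -438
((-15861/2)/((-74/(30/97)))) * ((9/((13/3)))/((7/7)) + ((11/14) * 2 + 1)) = 100638045/653198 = 154.07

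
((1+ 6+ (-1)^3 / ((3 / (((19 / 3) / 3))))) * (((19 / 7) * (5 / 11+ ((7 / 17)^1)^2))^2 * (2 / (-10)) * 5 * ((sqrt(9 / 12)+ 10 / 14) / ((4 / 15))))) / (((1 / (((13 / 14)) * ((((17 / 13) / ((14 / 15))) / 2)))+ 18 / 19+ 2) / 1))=-26365996000 * sqrt(3) / 3490360797 - 263659960000 / 24432525579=-23.88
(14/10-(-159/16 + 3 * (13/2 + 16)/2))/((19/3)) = -5379/1520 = -3.54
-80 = -80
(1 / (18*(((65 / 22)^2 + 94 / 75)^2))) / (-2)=-36602500 / 131312741641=-0.00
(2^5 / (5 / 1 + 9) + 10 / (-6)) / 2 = 13 / 42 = 0.31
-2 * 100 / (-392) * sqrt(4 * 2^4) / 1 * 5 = 1000 / 49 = 20.41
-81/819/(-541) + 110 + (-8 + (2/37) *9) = 186684285/1821547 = 102.49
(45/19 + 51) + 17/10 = 10463/190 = 55.07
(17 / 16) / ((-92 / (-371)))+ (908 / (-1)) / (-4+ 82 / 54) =36510121 / 98624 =370.20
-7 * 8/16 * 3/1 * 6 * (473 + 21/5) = -150318/5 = -30063.60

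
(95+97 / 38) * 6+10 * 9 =12831 / 19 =675.32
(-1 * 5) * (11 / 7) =-55 / 7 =-7.86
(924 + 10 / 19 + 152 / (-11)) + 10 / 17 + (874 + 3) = 6353817 / 3553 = 1788.30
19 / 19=1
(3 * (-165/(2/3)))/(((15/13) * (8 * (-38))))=1287/608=2.12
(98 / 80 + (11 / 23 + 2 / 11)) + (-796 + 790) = -41643 / 10120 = -4.11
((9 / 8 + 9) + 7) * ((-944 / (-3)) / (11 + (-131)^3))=-8083 / 3372120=-0.00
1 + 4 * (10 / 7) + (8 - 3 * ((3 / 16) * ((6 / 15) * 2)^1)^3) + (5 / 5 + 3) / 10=845833 / 56000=15.10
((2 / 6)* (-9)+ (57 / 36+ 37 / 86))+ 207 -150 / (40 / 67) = -11671 / 258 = -45.24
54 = 54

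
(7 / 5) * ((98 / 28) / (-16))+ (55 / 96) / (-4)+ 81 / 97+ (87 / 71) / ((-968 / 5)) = 606784319 / 1599987840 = 0.38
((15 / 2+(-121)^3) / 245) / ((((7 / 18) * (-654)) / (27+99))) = 95663889 / 26705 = 3582.25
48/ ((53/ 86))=4128/ 53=77.89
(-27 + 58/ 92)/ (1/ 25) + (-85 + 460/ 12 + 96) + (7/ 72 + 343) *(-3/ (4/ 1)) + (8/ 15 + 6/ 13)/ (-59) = -867.25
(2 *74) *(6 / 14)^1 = 444 / 7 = 63.43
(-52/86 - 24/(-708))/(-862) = 724/1093447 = 0.00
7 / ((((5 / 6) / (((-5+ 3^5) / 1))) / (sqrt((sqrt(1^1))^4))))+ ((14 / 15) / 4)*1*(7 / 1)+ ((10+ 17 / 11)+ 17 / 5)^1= 665207 / 330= 2015.78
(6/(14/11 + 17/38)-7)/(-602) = 2525/432838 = 0.01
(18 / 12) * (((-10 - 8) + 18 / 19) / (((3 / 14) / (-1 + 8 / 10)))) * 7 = 15876 / 95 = 167.12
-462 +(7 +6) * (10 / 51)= -23432 / 51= -459.45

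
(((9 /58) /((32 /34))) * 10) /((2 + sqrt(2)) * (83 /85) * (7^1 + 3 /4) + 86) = 1117974825 /67811067604 - 167309325 * sqrt(2) /135622135208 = 0.01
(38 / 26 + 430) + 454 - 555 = 4296 / 13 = 330.46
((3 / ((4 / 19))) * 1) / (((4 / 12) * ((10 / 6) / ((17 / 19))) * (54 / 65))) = 221 / 8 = 27.62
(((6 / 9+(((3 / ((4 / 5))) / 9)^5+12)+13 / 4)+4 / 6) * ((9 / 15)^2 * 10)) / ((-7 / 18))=-4129589 / 26880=-153.63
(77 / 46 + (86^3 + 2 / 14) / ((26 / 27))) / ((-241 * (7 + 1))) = -691235765 / 2017652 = -342.59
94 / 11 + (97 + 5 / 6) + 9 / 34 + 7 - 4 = 61510 / 561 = 109.64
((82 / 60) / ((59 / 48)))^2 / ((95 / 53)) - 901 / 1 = -900.31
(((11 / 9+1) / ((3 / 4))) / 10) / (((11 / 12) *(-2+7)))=32 / 495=0.06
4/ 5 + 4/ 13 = 72/ 65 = 1.11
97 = 97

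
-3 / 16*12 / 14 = -9 / 56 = -0.16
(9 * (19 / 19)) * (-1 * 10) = -90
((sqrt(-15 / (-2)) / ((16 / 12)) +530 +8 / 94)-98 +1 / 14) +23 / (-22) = 3 *sqrt(30) / 8 +1560191 / 3619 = 433.17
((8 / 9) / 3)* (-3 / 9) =-8 / 81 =-0.10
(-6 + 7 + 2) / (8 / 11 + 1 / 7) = 231 / 67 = 3.45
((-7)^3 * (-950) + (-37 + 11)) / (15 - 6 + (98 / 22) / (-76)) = 272388864 / 7475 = 36439.98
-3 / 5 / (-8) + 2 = 83 / 40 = 2.08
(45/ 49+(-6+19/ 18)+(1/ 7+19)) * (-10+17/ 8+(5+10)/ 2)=-13333/ 2352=-5.67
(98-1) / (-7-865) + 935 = 815223 / 872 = 934.89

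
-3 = -3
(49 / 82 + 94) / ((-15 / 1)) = -6.31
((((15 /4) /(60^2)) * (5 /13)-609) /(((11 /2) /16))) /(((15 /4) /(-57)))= 57762394 /2145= 26928.86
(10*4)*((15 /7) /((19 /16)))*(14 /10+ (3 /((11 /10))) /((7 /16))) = 5642880 /10241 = 551.01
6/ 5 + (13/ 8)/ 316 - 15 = -174367/ 12640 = -13.79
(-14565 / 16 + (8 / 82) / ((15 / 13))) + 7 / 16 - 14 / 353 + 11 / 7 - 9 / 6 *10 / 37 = -408736041563 / 449820840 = -908.66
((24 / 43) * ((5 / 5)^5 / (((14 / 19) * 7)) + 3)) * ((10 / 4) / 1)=9390 / 2107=4.46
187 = 187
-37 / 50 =-0.74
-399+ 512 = 113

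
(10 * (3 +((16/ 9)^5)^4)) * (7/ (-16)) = -42313680241385222092240265/ 97261323672455430408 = -435051.45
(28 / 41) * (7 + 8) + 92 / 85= 39472 / 3485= 11.33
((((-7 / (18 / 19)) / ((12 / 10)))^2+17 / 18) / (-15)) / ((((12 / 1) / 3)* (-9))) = 453241 / 6298560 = 0.07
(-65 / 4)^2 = 4225 / 16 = 264.06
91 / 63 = 13 / 9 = 1.44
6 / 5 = 1.20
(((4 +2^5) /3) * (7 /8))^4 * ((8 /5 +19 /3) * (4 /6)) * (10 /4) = 2571471 /16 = 160716.94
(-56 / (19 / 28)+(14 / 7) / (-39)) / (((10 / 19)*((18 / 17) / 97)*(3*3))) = -10090231 / 6318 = -1597.06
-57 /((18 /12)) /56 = -19 /28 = -0.68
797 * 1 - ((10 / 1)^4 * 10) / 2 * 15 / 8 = -92953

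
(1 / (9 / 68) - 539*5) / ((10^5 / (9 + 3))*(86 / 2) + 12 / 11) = -266057 / 35475108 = -0.01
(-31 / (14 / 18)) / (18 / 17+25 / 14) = -9486 / 677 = -14.01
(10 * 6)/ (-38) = -30/ 19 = -1.58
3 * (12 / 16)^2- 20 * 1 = -293 / 16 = -18.31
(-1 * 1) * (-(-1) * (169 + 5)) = -174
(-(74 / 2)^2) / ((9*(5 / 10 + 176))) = -2738 / 3177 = -0.86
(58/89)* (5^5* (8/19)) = 1450000/1691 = 857.48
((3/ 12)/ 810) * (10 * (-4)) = -1/ 81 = -0.01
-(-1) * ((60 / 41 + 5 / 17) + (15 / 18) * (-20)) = -31175 / 2091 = -14.91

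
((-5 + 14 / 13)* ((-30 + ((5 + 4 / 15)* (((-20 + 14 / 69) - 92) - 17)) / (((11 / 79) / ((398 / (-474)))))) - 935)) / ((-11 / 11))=1814800184 / 148005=12261.75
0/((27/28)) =0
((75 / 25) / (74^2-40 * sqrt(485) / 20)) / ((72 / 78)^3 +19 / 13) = 6591 * sqrt(485) / 74047058602 +9023079 / 37023529301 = 0.00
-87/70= -1.24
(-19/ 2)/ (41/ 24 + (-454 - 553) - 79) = 228/ 26023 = 0.01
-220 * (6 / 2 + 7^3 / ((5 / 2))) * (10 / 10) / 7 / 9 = -30844 / 63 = -489.59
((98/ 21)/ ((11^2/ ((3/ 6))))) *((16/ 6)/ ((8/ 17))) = 119/ 1089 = 0.11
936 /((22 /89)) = 41652 /11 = 3786.55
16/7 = 2.29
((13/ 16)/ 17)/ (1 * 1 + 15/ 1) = 13/ 4352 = 0.00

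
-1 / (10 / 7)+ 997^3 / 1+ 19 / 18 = 44596213801 / 45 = 991026973.36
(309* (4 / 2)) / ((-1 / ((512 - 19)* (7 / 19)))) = -112248.32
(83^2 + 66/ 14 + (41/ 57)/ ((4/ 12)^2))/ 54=917725/ 7182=127.78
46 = 46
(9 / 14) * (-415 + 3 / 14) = -52263 / 196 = -266.65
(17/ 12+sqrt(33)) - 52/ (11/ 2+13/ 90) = -2.05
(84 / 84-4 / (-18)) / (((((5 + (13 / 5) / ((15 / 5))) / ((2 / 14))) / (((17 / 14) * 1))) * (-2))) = -85 / 4704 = -0.02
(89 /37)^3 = 704969 /50653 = 13.92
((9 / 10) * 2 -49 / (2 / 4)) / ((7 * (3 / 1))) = -4.58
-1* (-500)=500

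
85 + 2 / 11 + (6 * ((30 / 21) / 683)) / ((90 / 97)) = 13441525 / 157773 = 85.20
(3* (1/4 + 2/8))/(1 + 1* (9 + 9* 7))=0.02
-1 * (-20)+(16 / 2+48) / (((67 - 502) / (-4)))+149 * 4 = 268184 / 435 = 616.51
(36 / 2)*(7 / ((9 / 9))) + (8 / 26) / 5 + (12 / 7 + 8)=135.78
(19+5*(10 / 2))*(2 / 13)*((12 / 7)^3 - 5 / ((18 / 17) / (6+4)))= -11459624 / 40131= -285.56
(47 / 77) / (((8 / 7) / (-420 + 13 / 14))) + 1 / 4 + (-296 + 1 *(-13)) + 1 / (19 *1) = -12465219 / 23408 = -532.52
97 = 97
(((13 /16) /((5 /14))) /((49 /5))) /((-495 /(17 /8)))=-221 /221760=-0.00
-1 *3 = -3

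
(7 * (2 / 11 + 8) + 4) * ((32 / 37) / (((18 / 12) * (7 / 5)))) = 215680 / 8547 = 25.23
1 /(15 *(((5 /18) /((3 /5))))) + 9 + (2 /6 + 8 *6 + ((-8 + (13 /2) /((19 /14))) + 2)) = 400901 /7125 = 56.27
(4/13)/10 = 0.03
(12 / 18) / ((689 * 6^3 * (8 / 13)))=0.00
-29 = -29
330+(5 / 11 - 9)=3536 / 11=321.45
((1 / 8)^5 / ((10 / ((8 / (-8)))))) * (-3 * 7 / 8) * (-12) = -63 / 655360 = -0.00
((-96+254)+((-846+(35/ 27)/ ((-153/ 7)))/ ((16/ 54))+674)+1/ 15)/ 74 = -12383107/ 452880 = -27.34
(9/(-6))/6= -1/4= -0.25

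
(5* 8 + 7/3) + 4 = 139/3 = 46.33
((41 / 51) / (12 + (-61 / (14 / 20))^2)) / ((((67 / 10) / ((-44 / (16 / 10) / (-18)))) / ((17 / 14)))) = 78925 / 2696770368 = 0.00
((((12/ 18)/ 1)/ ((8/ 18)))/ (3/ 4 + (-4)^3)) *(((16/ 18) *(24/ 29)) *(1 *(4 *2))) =-1024/ 7337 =-0.14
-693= -693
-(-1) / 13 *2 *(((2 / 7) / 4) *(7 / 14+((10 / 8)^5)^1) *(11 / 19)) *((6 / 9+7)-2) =680119 / 5311488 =0.13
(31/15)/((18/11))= 341/270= 1.26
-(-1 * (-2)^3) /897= -0.01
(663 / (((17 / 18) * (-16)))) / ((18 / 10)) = -195 / 8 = -24.38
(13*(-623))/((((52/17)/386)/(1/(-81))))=2044063/162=12617.67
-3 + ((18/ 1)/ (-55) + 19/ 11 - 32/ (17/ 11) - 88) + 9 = -8611/ 85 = -101.31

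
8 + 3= 11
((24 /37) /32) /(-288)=-1 /14208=-0.00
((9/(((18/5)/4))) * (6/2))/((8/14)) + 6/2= 111/2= 55.50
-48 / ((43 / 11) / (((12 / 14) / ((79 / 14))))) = -6336 / 3397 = -1.87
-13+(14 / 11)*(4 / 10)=-687 / 55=-12.49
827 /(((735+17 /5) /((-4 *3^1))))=-12405 /923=-13.44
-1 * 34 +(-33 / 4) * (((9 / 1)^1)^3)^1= -6048.25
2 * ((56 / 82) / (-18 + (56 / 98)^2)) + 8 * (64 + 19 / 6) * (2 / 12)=14296570 / 159777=89.48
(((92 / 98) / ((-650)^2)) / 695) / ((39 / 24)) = 92 / 46761771875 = 0.00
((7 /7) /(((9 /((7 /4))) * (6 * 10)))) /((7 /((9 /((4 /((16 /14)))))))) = 1 /840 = 0.00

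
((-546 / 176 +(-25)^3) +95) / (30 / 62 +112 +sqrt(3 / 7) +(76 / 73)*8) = -1973327348557789 / 15347602714400 +7000192481297*sqrt(21) / 46042808143200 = -127.88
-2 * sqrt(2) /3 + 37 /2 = 17.56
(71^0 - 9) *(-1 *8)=64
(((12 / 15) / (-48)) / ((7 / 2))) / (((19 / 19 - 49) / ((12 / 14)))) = 0.00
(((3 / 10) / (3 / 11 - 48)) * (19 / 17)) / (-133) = 11 / 208250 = 0.00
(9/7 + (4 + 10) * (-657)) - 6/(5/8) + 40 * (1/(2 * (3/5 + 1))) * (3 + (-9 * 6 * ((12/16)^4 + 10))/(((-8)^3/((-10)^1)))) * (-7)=-19535410581/2293760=-8516.76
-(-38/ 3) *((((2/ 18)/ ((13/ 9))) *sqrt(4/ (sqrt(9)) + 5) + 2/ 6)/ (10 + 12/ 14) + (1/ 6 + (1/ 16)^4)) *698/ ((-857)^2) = 2443 *sqrt(57)/ 85930533 + 85776871/ 36099637248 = 0.00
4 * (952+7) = 3836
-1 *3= -3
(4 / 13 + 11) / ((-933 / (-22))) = 1078 / 4043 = 0.27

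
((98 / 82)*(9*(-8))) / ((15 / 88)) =-103488 / 205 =-504.82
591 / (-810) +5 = 1153 / 270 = 4.27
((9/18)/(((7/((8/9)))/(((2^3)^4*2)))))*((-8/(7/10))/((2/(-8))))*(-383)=-4016046080/441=-9106680.45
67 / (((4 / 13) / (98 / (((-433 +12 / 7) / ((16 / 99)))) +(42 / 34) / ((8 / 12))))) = 395.48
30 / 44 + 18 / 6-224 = -4847 / 22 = -220.32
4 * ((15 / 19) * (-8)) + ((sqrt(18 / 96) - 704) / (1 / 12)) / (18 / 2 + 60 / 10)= -55904 / 95 + sqrt(3) / 5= -588.12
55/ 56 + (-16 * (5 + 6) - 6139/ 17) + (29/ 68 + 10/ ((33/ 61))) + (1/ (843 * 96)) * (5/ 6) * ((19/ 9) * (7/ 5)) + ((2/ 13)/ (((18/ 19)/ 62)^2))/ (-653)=-25165988627868703/ 48561125925312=-518.23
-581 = -581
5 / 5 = 1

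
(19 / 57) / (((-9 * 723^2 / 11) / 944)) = -10384 / 14113683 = -0.00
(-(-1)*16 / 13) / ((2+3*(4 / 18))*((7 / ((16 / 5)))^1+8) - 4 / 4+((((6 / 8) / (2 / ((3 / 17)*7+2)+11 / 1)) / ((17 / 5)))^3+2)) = 48616706110464 / 1112613846658223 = 0.04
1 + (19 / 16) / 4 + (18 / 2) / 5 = 991 / 320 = 3.10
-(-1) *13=13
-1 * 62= -62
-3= -3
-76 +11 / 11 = -75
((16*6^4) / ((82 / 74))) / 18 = 42624 / 41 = 1039.61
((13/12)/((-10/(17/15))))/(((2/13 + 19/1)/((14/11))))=-0.01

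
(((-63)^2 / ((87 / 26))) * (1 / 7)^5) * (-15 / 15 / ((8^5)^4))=-351 / 5734055103162153435136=-0.00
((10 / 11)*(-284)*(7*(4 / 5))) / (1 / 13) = -206752 / 11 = -18795.64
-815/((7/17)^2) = -235535/49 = -4806.84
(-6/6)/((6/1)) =-1/6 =-0.17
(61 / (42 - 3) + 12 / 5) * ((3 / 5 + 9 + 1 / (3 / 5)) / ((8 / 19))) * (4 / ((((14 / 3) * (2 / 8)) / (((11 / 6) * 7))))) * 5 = 2100241 / 90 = 23336.01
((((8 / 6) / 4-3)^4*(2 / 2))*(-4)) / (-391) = 16384 / 31671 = 0.52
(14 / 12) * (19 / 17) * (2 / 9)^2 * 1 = 266 / 4131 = 0.06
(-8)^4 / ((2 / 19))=38912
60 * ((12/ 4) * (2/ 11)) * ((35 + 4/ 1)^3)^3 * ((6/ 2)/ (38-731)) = -25047403339051080/ 847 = -29571904768655.35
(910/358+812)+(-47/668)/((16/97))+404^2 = 313814543235/1913152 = 164030.12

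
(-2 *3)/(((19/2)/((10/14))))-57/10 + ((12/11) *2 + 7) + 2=73599/14630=5.03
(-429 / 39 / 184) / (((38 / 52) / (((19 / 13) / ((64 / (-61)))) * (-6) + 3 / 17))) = -663927 / 950912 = -0.70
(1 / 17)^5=1 / 1419857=0.00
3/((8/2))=3/4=0.75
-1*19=-19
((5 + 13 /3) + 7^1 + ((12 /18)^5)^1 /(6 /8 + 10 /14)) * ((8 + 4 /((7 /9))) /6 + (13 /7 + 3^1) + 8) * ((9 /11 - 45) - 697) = -5474739500 /29889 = -183169.04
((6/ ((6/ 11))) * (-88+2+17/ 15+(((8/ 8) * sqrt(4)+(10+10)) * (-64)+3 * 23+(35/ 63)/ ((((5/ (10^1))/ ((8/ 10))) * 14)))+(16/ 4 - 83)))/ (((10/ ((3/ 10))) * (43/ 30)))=-5207213/ 15050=-345.99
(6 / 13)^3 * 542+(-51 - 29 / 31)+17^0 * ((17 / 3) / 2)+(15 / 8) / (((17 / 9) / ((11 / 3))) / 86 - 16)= 150905586877 / 37097338044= 4.07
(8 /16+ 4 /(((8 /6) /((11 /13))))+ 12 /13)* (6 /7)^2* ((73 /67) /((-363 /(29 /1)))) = -1308306 /5164159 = -0.25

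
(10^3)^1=1000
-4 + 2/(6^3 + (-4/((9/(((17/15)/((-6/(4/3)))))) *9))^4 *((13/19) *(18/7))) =-91067109316103846707/22819600478270923708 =-3.99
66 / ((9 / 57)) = 418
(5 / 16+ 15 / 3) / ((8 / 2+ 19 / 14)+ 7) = 595 / 1384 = 0.43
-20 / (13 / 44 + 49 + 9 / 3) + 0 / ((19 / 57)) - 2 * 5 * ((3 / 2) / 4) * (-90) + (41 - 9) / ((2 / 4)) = 1845943 / 4602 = 401.12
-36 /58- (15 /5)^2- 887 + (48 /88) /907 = -259421780 /289333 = -896.62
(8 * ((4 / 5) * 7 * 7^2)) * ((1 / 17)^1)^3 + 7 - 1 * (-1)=207496 / 24565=8.45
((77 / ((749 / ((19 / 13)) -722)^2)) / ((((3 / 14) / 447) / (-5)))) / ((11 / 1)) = -26356610 / 15848361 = -1.66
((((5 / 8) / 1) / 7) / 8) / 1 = 5 / 448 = 0.01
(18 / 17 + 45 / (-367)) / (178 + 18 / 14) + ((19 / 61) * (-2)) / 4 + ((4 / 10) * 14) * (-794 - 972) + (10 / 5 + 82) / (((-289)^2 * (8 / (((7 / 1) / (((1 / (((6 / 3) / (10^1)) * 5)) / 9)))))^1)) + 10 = -4636720696847137 / 469315941377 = -9879.74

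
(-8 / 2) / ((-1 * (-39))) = -4 / 39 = -0.10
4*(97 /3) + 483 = 1837 /3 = 612.33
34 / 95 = 0.36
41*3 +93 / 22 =2799 / 22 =127.23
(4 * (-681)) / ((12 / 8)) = -1816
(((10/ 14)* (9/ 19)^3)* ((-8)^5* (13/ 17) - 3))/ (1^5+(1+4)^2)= -1552897575/ 21221746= -73.17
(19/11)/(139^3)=19/29541809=0.00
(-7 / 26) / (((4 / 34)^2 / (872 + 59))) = -1883413 / 104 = -18109.74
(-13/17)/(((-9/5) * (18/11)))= 715/2754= 0.26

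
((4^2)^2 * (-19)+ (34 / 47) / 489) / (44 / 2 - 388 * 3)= 55894639 / 13123293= 4.26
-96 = -96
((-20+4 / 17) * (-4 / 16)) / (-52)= -21 / 221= -0.10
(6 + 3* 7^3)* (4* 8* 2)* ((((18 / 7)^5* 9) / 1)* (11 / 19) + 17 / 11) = 38906169.60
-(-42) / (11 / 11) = 42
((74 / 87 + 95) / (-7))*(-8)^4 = -34156544 / 609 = -56086.28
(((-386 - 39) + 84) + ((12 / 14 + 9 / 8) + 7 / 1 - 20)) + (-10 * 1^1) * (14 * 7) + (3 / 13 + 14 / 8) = -968267 / 728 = -1330.04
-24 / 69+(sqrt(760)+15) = 337 / 23+2 *sqrt(190) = 42.22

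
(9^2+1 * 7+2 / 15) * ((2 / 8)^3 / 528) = 661 / 253440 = 0.00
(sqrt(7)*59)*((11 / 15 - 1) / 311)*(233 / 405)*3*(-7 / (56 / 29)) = 398663*sqrt(7) / 1259550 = 0.84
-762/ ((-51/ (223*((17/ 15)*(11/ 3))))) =623062/ 45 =13845.82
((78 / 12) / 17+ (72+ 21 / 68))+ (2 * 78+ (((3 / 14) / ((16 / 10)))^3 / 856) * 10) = 2337740066971 / 10222256128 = 228.69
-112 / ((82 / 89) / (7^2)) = -244216 / 41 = -5956.49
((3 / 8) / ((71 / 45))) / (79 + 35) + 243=243.00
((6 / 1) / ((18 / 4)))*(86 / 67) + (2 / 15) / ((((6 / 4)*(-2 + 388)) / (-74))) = 985964 / 581895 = 1.69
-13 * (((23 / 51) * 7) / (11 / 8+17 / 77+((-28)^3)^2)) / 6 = -0.00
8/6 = 4/3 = 1.33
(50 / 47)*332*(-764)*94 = -25364800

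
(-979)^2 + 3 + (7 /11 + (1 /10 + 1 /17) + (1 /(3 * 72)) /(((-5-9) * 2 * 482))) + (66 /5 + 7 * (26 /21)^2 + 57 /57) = 373207868168959 /389378880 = 958469.73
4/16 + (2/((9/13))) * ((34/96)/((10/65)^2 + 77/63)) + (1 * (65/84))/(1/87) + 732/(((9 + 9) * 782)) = 68.44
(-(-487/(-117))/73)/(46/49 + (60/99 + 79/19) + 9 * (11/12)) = -19949468/4881691113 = -0.00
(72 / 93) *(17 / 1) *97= 1276.65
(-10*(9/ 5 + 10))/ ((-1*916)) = 59/ 458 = 0.13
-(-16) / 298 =8 / 149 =0.05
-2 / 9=-0.22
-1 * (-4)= 4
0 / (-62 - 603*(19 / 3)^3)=0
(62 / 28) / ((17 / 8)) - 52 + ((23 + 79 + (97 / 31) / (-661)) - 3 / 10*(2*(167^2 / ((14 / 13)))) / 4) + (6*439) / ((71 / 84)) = -4966849899027 / 6925138360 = -717.22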